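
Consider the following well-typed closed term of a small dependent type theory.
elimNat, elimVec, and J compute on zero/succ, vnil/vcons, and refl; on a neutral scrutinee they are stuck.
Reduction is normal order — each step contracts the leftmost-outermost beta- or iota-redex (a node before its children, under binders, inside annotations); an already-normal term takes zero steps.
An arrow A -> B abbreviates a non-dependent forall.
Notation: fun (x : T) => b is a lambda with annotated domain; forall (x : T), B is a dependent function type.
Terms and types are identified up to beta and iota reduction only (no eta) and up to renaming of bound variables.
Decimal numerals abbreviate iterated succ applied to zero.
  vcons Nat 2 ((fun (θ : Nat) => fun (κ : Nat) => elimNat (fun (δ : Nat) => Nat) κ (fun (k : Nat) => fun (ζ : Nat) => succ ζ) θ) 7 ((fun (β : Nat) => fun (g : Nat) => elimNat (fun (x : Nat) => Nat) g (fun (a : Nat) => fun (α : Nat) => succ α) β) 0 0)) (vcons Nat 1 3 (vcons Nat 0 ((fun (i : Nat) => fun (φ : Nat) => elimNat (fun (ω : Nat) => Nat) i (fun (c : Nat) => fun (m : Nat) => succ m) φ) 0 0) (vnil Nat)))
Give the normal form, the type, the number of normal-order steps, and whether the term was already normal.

reduced normal form:
  vcons Nat 2 7 (vcons Nat 1 3 (vcons Nat 0 0 (vnil Nat)))
inferred type:
  Vec Nat 3
steps to reach normal form (normal order): 30
term was already normal: no
first contracted redex: a beta-redex


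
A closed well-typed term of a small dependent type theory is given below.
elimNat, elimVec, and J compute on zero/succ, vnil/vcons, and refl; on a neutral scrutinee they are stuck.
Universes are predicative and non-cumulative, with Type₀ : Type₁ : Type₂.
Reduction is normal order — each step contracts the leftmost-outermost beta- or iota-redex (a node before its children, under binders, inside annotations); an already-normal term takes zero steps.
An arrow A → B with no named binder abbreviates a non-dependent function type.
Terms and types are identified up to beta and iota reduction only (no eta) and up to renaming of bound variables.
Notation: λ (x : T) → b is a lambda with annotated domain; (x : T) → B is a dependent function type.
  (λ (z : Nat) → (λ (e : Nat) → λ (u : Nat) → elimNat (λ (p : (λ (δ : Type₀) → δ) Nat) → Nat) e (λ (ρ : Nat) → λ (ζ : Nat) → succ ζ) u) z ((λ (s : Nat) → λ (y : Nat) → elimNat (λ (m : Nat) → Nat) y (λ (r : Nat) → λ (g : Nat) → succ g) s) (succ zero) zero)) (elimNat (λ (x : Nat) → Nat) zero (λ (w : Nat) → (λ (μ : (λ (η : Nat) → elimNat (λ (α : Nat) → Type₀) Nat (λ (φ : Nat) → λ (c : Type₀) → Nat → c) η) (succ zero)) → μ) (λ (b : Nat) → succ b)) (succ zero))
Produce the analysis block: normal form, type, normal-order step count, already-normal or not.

normal form:
  succ (succ zero)
type:
  Nat
normal-order step count: 19
started in normal form: no
first contracted redex: a beta-redex


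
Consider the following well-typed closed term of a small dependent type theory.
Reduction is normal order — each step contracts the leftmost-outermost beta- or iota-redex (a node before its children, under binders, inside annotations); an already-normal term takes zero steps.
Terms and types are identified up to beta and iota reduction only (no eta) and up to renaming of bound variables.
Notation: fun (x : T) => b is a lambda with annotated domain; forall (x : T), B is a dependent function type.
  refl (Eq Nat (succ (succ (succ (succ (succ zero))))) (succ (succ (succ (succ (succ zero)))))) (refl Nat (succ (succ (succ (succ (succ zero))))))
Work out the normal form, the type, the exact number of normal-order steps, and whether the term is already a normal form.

resulting normal form:
  refl (Eq Nat (succ (succ (succ (succ (succ zero))))) (succ (succ (succ (succ (succ zero)))))) (refl Nat (succ (succ (succ (succ (succ zero))))))
the term's type:
  Eq (Eq Nat (succ (succ (succ (succ (succ zero))))) (succ (succ (succ (succ (succ zero)))))) (refl Nat (succ (succ (succ (succ (succ zero)))))) (refl Nat (succ (succ (succ (succ (succ zero))))))
reduction steps (normal order): 0
already normal: yes


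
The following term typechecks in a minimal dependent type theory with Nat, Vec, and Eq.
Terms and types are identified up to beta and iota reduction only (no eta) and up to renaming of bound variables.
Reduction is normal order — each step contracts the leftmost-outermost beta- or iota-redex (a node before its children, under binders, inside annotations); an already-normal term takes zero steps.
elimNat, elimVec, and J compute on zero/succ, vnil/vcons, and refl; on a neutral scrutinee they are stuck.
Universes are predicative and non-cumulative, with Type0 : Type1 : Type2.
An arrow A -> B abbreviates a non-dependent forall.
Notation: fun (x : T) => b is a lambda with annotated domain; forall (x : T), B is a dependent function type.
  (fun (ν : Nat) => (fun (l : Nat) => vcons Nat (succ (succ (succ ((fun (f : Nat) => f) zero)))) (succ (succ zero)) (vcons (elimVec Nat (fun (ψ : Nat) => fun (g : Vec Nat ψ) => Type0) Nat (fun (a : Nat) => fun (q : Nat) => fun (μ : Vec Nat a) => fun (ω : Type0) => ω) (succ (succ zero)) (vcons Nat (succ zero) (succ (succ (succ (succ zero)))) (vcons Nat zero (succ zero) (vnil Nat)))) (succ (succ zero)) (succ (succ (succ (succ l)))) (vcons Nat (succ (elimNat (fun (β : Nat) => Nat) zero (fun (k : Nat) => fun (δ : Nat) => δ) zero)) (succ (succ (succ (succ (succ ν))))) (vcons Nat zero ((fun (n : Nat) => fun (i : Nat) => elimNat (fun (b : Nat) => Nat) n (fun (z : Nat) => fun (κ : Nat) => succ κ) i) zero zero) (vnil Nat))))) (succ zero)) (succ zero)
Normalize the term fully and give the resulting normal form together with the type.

resulting normal form:
  vcons Nat (succ (succ (succ zero))) (succ (succ zero)) (vcons Nat (succ (succ zero)) (succ (succ (succ (succ (succ zero))))) (vcons Nat (succ zero) (succ (succ (succ (succ (succ (succ zero)))))) (vcons Nat zero zero (vnil Nat))))
the term's type:
  Vec Nat (succ (succ (succ (succ zero))))
observation: 18 normal-order steps normalize the term, beginning with a beta-redex.


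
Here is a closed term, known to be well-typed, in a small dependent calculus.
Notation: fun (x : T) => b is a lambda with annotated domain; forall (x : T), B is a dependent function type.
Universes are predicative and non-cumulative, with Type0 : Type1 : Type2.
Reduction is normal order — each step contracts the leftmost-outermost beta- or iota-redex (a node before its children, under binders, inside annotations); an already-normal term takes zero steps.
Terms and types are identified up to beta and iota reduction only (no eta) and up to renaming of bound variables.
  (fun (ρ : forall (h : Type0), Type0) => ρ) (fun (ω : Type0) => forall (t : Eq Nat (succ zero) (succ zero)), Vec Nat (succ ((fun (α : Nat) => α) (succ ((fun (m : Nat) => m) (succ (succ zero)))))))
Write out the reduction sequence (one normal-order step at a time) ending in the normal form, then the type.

reduction (normal order):
  (fun (ρ : forall (h : Type0), Type0) => ρ) (fun (ω : Type0) => forall (t : Eq Nat (succ zero) (succ zero)), Vec Nat (succ ((fun (α : Nat) => α) (succ ((fun (m : Nat) => m) (succ (succ zero)))))))
  ~> fun (ρ : Type0) => forall (h : Eq Nat (succ zero) (succ zero)), Vec Nat (succ ((fun (ω : Nat) => ω) (succ ((fun (t : Nat) => t) (succ (succ zero))))))
  ~> fun (ρ : Type0) => forall (h : Eq Nat (succ zero) (succ zero)), Vec Nat (succ (succ ((fun (ω : Nat) => ω) (succ (succ zero)))))
  ~> fun (ρ : Type0) => forall (h : Eq Nat (succ zero) (succ zero)), Vec Nat (succ (succ (succ (succ zero))))
type:
  forall (ρ : Type0), Type0


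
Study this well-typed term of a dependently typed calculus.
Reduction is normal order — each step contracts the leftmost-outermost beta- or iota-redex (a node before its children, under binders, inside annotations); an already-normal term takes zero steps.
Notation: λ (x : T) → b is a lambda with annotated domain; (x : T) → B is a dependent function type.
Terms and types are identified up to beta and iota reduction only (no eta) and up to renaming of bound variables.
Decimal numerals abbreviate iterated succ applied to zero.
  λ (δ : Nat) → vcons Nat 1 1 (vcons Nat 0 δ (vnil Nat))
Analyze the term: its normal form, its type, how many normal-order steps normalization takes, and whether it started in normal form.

reduced normal form:
  λ (δ : Nat) → vcons Nat 1 1 (vcons Nat 0 δ (vnil Nat))
inferred type:
  (δ : Nat) → Vec Nat 2
normal-order step count: 0
started in normal form: yes


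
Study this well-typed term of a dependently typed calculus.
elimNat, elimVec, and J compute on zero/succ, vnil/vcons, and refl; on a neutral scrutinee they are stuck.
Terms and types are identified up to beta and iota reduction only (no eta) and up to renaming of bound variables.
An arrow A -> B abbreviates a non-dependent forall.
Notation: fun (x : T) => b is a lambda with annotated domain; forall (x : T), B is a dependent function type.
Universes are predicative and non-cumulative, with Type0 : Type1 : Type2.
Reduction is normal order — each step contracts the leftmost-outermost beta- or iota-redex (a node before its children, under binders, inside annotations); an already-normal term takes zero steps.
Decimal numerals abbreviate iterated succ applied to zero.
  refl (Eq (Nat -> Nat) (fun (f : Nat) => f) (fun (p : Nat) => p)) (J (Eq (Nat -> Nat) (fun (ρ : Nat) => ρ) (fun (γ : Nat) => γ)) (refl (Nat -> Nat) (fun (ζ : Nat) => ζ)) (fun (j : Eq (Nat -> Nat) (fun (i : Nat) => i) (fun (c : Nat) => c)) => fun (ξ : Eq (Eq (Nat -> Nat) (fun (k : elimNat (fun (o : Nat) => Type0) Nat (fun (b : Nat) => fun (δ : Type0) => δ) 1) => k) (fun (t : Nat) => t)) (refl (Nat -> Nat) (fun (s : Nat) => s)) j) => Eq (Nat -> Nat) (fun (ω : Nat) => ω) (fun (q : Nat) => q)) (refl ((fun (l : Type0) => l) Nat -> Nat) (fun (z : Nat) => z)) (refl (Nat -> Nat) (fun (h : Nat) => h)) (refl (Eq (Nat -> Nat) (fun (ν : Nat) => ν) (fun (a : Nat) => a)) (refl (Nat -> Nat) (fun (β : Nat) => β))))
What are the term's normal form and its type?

resulting normal form:
  refl (Eq (Nat -> Nat) (fun (f : Nat) => f) (fun (p : Nat) => p)) (refl (Nat -> Nat) (fun (ρ : Nat) => ρ))
the term's type:
  Eq (Eq (Nat -> Nat) (fun (f : Nat) => f) (fun (p : Nat) => p)) (refl (Nat -> Nat) (fun (ρ : Nat) => ρ)) (refl (Nat -> Nat) (fun (γ : Nat) => γ))


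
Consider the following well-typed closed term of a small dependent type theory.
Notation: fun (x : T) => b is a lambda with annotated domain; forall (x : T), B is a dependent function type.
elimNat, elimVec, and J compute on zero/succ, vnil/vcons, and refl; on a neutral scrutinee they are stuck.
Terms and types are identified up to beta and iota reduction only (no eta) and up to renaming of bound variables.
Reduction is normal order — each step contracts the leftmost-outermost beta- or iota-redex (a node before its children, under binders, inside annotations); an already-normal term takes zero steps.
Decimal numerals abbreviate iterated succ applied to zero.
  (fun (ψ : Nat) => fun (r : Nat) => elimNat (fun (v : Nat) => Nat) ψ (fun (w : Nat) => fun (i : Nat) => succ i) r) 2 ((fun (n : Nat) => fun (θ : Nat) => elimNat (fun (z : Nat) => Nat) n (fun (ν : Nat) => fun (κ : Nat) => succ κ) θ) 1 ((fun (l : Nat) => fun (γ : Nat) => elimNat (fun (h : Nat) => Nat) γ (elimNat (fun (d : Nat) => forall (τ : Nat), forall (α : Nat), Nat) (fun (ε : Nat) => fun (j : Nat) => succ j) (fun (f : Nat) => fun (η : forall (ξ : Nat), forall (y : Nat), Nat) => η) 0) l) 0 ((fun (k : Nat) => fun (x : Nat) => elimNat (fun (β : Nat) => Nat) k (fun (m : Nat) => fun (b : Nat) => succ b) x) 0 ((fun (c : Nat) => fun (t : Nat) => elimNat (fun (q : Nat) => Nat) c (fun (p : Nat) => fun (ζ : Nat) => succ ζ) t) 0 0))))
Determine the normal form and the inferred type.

reduced normal form:
  3
the term's type:
  Nat


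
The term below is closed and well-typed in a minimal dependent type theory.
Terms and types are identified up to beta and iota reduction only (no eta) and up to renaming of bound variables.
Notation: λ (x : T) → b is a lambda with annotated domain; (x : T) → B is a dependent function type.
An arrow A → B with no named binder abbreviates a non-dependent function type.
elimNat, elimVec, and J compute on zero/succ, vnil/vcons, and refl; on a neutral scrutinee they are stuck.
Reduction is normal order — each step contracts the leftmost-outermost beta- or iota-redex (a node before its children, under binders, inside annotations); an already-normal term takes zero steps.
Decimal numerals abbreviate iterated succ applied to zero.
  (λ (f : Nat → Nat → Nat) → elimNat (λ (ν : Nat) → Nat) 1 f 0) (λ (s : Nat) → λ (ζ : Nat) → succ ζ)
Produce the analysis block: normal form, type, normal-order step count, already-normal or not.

resulting normal form:
  1
type:
  Nat
normal-order step count: 2
term was already normal: no
first redex: a beta-redex


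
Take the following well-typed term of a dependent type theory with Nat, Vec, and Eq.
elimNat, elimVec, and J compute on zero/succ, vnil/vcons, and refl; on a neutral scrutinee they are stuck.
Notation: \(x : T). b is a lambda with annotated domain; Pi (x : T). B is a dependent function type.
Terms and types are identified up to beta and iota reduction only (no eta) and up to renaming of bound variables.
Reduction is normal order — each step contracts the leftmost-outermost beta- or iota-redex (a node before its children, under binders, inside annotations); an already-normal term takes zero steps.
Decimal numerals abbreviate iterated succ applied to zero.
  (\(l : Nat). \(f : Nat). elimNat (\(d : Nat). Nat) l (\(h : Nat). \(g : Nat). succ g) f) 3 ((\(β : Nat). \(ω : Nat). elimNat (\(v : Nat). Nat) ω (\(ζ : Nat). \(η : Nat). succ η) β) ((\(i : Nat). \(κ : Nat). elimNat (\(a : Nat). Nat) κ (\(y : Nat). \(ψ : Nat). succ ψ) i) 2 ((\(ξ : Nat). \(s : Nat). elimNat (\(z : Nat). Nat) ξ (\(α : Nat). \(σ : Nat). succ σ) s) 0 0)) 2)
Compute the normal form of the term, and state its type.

normal form:
  7
inferred type:
  Nat


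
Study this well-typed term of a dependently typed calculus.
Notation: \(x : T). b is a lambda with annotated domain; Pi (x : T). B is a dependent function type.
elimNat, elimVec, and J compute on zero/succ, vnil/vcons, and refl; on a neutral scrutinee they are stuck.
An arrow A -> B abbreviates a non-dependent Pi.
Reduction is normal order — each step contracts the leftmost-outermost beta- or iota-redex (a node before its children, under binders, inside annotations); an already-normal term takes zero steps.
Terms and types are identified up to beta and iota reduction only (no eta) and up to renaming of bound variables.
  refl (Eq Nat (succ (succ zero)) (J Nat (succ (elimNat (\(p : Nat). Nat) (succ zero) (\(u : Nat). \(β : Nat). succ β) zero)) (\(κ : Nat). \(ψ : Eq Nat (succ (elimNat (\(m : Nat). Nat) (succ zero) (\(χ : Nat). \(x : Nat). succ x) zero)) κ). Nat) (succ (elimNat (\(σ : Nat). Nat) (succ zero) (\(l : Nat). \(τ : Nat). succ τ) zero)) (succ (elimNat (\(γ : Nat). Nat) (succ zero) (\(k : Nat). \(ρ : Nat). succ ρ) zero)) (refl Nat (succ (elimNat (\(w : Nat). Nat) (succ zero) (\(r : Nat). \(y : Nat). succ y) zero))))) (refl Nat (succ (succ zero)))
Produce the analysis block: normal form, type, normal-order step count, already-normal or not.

reduced normal form:
  refl (Eq Nat (succ (succ zero)) (succ (succ zero))) (refl Nat (succ (succ zero)))
type:
  Eq (Eq Nat (succ (succ zero)) (succ (succ zero))) (refl Nat (succ (succ zero))) (refl Nat (succ (succ zero)))
steps to reach normal form (normal order): 2
already normal: no
first contracted redex: a J iota-redex


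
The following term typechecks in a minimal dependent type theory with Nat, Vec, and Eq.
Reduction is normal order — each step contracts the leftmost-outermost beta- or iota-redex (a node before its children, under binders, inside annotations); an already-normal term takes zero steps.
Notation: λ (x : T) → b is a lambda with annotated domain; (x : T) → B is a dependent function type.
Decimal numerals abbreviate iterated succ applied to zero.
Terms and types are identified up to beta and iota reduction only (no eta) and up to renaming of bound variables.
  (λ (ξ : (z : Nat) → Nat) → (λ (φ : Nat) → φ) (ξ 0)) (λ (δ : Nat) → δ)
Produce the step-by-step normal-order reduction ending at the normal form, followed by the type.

normal-order reduction:
  (λ (ξ : (z : Nat) → Nat) → (λ (φ : Nat) → φ) (ξ 0)) (λ (δ : Nat) → δ)
  ~> (λ (ξ : Nat) → ξ) ((λ (z : Nat) → z) 0)
  ~> (λ (ξ : Nat) → ξ) 0
  ~> 0
the term's type:
  Nat


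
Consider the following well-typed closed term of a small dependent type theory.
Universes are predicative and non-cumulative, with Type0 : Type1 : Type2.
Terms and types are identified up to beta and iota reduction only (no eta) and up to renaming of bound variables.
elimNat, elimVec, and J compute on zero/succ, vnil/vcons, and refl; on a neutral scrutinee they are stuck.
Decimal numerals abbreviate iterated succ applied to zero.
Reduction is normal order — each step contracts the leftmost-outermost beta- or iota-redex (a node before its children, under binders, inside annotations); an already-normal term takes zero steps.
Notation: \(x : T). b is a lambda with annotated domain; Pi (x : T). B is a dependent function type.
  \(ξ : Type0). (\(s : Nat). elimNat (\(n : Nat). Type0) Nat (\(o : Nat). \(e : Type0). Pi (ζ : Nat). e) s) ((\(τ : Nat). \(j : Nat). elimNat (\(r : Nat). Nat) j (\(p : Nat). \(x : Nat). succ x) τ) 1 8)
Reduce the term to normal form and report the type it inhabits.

reduced normal form:
  \(ξ : Type0). Pi (s : Nat). Pi (n : Nat). Pi (o : Nat). Pi (e : Nat). Pi (ζ : Nat). Pi (τ : Nat). Pi (j : Nat). Pi (r : Nat). Pi (p : Nat). Nat
inferred type:
  Pi (ξ : Type0). Type0


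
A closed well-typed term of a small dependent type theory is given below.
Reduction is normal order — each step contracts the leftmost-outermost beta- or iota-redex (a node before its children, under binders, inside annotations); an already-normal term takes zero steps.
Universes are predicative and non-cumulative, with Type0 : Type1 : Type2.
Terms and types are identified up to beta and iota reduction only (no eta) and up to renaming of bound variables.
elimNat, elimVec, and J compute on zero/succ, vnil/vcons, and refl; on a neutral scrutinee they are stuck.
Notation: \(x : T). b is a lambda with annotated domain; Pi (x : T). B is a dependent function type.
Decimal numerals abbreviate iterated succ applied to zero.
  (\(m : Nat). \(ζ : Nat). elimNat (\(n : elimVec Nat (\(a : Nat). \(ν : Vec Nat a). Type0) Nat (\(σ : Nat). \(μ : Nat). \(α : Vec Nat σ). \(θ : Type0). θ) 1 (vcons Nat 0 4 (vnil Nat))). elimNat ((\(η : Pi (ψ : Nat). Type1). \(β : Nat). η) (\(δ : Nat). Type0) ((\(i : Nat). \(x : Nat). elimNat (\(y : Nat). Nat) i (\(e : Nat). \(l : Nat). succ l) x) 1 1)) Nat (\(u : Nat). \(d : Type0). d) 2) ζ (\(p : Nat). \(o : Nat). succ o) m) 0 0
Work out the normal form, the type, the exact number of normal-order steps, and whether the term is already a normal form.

resulting normal form:
  0
inferred type:
  Nat
steps to reach normal form (normal order): 3
term was already normal: no
first contracted redex: a beta-redex


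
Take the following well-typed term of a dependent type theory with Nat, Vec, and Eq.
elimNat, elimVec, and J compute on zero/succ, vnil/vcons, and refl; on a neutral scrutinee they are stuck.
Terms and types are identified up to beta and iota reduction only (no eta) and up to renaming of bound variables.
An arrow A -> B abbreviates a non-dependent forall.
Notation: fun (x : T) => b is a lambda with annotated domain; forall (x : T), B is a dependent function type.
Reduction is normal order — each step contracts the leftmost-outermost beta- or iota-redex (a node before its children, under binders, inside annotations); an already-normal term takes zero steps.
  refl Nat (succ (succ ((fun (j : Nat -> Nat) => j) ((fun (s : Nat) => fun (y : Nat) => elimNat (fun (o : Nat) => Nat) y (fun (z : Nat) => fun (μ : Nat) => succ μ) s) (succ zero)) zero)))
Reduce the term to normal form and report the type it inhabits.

resulting normal form:
  refl Nat (succ (succ (succ zero)))
type:
  Eq Nat (succ (succ (succ zero))) (succ (succ (succ zero)))
observation: 7 normal-order steps separate the term from its normal form.


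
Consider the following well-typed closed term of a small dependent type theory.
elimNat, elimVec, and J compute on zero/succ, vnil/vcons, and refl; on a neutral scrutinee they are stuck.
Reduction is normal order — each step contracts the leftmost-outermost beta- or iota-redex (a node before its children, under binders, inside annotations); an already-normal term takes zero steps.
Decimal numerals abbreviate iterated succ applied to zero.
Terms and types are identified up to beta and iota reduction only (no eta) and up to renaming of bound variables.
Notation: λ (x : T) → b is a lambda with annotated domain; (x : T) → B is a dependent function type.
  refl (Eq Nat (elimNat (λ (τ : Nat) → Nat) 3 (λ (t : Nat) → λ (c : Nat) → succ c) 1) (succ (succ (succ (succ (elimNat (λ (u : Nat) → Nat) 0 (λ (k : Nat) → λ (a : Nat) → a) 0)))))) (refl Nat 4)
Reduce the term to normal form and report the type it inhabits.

resulting normal form:
  refl (Eq Nat 4 4) (refl Nat 4)
inferred type:
  Eq (Eq Nat 4 4) (refl Nat 4) (refl Nat 4)


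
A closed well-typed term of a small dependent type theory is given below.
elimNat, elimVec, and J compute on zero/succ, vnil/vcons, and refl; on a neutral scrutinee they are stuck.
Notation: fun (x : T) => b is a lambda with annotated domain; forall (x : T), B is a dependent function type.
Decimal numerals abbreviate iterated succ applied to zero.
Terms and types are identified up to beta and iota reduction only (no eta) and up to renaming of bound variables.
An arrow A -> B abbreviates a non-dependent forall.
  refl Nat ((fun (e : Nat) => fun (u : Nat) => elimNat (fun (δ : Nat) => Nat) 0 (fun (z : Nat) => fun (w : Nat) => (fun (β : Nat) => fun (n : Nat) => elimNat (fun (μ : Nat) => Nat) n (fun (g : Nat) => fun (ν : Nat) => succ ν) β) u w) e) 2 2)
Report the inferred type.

type:
  Eq Nat 4 4


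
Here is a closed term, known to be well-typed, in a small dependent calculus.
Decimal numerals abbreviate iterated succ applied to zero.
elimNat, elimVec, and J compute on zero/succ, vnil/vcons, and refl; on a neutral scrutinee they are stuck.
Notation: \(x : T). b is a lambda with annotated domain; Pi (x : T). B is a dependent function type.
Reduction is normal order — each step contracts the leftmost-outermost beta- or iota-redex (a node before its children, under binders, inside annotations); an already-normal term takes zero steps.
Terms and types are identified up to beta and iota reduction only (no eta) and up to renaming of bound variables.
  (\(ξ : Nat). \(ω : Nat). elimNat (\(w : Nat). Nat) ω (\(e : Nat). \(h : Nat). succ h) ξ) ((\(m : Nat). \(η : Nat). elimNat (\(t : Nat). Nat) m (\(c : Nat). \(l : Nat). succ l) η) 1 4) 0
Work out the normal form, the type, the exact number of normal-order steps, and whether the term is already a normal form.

normal form:
  5
type:
  Nat
normal-order step count: 33
started in normal form: no
first redex: a beta-redex


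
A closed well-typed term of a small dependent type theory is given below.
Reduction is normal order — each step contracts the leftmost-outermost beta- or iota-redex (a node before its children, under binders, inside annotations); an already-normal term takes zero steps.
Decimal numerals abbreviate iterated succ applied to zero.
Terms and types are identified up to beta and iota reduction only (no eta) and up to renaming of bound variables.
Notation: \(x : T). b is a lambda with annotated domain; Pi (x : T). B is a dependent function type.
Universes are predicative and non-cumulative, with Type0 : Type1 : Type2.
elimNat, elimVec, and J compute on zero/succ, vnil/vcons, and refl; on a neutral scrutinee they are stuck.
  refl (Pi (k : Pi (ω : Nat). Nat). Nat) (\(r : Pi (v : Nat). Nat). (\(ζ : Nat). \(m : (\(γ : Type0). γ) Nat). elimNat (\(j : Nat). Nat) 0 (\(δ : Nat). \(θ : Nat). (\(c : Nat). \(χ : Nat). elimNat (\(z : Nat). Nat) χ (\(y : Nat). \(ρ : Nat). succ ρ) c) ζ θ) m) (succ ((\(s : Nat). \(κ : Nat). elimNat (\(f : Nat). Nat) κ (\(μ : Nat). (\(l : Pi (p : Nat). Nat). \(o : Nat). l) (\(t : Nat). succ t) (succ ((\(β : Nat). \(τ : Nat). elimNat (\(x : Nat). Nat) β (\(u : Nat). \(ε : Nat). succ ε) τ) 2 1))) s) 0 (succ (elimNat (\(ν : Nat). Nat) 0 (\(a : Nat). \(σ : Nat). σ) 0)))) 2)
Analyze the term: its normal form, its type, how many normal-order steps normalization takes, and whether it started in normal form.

reduced normal form:
  refl (Pi (k : Pi (ω : Nat). Nat). Nat) (\(r : Pi (v : Nat). Nat). 4)
type:
  Eq (Pi (k : Pi (ω : Nat). Nat). Nat) (\(r : Pi (v : Nat). Nat). 4) (\(ζ : Pi (m : Nat). Nat). 4)
reduction steps (normal order): 35
already normal: no
first redex: a beta-redex


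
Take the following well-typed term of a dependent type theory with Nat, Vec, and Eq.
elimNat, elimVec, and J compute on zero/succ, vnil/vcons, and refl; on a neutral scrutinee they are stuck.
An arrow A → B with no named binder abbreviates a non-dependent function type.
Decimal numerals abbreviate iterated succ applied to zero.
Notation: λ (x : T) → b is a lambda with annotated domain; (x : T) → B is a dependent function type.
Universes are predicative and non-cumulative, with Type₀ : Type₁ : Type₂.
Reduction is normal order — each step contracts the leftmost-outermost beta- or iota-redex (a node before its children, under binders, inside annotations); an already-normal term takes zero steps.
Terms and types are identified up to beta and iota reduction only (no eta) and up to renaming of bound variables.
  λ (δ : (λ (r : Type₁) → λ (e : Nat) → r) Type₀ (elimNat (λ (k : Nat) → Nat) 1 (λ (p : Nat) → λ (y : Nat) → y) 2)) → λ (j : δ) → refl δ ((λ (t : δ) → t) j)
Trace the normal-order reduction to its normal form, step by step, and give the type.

reduction (normal order):
  λ (δ : (λ (r : Type₁) → λ (e : Nat) → r) Type₀ (elimNat (λ (k : Nat) → Nat) 1 (λ (p : Nat) → λ (y : Nat) → y) 2)) → λ (j : δ) → refl δ ((λ (t : δ) → t) j)
  ~> λ (δ : (λ (r : Nat) → Type₀) (elimNat (λ (e : Nat) → Nat) 1 (λ (k : Nat) → λ (p : Nat) → p) 2)) → λ (y : δ) → refl δ ((λ (j : δ) → j) y)
  ~> λ (δ : Type₀) → λ (r : δ) → refl δ ((λ (e : δ) → e) r)
  ~> λ (δ : Type₀) → λ (r : δ) → refl δ r
inferred type:
  (δ : Type₀) → (r : δ) → Eq δ r r


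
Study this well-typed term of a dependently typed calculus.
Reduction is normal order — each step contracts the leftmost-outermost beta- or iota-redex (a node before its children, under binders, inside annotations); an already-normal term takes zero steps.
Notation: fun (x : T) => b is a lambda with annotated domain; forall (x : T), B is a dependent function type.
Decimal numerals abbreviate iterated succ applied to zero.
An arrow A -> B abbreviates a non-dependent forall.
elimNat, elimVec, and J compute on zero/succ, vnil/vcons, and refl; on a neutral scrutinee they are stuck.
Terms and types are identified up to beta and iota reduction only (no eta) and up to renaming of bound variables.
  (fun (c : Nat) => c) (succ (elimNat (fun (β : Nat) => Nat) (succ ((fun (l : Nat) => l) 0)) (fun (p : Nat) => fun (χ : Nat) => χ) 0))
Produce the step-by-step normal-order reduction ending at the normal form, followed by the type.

normal-order reduction sequence:
  (fun (c : Nat) => c) (succ (elimNat (fun (β : Nat) => Nat) (succ ((fun (l : Nat) => l) 0)) (fun (p : Nat) => fun (χ : Nat) => χ) 0))
  ~> succ (elimNat (fun (c : Nat) => Nat) (succ ((fun (β : Nat) => β) 0)) (fun (l : Nat) => fun (p : Nat) => p) 0)
  ~> succ (succ ((fun (c : Nat) => c) 0))
  ~> 2
type:
  Nat


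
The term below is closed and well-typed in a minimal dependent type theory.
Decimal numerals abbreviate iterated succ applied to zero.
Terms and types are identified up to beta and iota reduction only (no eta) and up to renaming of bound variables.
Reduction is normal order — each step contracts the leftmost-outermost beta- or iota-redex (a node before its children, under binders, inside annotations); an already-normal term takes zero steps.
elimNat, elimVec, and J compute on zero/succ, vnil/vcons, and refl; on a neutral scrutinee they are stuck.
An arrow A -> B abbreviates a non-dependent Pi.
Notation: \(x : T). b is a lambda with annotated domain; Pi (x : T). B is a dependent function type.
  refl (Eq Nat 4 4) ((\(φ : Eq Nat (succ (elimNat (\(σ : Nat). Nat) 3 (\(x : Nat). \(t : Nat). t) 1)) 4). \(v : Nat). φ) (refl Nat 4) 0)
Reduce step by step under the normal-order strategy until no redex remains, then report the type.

normal-order reduction:
  refl (Eq Nat 4 4) ((\(φ : Eq Nat (succ (elimNat (\(σ : Nat). Nat) 3 (\(x : Nat). \(t : Nat). t) 1)) 4). \(v : Nat). φ) (refl Nat 4) 0)
  ~> refl (Eq Nat 4 4) ((\(φ : Nat). refl Nat 4) 0)
  ~> refl (Eq Nat 4 4) (refl Nat 4)
type:
  Eq (Eq Nat 4 4) (refl Nat 4) (refl Nat 4)


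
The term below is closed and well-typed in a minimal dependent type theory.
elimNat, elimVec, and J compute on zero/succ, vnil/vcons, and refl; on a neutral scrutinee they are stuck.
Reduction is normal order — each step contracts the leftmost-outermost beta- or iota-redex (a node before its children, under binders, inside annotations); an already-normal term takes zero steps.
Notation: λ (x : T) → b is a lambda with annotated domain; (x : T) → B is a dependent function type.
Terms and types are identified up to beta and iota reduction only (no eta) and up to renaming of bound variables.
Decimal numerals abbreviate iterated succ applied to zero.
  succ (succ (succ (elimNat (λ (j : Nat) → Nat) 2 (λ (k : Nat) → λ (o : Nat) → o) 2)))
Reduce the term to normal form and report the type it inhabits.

resulting normal form:
  5
type:
  Nat
observation: 7 normal-order steps separate the term from its normal form.


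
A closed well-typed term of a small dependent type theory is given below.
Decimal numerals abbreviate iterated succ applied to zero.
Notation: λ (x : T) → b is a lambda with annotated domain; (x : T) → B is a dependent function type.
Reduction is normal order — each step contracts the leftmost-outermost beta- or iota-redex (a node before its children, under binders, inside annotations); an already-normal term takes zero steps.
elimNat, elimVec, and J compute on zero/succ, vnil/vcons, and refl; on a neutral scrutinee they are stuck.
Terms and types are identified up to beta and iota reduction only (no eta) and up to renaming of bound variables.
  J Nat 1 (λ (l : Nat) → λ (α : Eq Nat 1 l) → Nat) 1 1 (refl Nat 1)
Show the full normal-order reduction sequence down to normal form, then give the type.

reduction (normal order):
  J Nat 1 (λ (l : Nat) → λ (α : Eq Nat 1 l) → Nat) 1 1 (refl Nat 1)
  ~> 1
type:
  Nat


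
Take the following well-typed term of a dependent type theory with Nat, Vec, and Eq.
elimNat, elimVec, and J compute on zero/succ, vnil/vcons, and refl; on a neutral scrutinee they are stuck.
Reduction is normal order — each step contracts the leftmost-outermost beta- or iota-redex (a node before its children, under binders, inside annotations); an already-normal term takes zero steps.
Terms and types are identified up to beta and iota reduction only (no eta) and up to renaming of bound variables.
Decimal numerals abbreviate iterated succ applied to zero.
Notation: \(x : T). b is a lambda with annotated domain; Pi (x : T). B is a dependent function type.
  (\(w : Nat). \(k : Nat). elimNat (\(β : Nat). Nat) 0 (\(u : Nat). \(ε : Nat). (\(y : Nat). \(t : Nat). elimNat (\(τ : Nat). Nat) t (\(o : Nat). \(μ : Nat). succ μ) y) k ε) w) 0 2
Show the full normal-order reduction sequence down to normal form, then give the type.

normal-order reduction:
  (\(w : Nat). \(k : Nat). elimNat (\(β : Nat). Nat) 0 (\(u : Nat). \(ε : Nat). (\(y : Nat). \(t : Nat). elimNat (\(τ : Nat). Nat) t (\(o : Nat). \(μ : Nat). succ μ) y) k ε) w) 0 2
  ~> (\(w : Nat). elimNat (\(k : Nat). Nat) 0 (\(β : Nat). \(u : Nat). (\(ε : Nat). \(y : Nat). elimNat (\(t : Nat). Nat) y (\(τ : Nat). \(o : Nat). succ o) ε) w u) 0) 2
  ~> elimNat (\(w : Nat). Nat) 0 (\(k : Nat). \(β : Nat). (\(u : Nat). \(ε : Nat). elimNat (\(y : Nat). Nat) ε (\(t : Nat). \(τ : Nat). succ τ) u) 2 β) 0
  ~> 0
inferred type:
  Nat


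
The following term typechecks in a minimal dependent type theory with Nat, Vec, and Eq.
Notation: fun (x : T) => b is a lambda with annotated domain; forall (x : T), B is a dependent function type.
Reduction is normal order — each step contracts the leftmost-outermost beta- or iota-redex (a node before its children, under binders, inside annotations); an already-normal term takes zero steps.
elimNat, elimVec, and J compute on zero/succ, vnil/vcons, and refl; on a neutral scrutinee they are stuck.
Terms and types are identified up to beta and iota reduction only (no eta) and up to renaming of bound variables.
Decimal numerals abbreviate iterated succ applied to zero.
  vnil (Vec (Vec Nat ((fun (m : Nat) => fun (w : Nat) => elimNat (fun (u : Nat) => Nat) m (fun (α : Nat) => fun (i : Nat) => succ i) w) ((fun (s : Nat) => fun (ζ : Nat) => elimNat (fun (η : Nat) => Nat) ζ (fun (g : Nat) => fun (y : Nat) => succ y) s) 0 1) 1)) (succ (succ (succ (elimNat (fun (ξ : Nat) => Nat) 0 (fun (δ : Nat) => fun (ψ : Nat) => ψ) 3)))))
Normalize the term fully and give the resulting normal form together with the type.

reduced normal form:
  vnil (Vec (Vec Nat 2) 3)
the term's type:
  Vec (Vec (Vec Nat 2) 3) 0


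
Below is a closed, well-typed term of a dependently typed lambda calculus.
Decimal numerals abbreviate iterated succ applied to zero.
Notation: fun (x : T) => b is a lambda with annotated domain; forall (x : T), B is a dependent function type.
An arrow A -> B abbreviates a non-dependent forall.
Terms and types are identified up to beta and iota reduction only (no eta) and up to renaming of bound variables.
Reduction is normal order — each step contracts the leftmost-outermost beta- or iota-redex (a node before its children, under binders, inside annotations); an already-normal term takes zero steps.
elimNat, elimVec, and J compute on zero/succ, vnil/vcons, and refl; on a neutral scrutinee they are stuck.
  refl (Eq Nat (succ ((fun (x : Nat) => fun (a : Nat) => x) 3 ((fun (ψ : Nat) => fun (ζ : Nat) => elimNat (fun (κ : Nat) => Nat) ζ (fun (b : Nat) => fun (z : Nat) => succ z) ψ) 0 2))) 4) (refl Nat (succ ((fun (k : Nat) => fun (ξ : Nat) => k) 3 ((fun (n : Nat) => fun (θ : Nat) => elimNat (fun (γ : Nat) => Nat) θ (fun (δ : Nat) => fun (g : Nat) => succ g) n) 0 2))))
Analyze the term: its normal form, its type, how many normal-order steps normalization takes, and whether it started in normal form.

reduced normal form:
  refl (Eq Nat 4 4) (refl Nat 4)
type:
  Eq (Eq Nat 4 4) (refl Nat 4) (refl Nat 4)
normal-order step count: 4
started in normal form: no
first contracted redex: a beta-redex


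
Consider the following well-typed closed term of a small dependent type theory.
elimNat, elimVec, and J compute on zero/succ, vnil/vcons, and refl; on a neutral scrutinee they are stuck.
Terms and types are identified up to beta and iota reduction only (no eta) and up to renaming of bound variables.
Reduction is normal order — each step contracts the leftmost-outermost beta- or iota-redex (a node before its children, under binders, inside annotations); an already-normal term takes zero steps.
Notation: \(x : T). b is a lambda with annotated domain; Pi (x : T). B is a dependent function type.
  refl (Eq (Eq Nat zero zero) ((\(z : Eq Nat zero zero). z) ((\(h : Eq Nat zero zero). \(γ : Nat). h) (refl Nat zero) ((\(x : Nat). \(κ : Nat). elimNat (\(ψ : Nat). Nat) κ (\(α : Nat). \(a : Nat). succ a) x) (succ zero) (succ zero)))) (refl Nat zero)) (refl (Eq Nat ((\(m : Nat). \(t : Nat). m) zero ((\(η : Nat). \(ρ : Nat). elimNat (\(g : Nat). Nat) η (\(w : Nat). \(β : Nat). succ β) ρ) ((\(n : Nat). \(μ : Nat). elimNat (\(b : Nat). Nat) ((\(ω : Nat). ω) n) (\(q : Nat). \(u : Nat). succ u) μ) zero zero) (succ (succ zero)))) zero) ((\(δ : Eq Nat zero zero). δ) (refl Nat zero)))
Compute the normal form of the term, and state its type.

reduced normal form:
  refl (Eq (Eq Nat zero zero) (refl Nat zero) (refl Nat zero)) (refl (Eq Nat zero zero) (refl Nat zero))
type:
  Eq (Eq (Eq Nat zero zero) (refl Nat zero) (refl Nat zero)) (refl (Eq Nat zero zero) (refl Nat zero)) (refl (Eq Nat zero zero) (refl Nat zero))


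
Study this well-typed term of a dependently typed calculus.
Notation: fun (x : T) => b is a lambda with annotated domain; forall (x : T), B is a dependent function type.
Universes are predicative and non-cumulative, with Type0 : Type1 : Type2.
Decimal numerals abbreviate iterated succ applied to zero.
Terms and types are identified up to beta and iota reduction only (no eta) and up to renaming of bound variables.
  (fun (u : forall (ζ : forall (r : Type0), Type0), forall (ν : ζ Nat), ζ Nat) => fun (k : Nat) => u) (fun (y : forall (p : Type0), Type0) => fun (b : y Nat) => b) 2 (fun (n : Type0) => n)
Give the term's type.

the term's type:
  forall (u : Nat), Nat


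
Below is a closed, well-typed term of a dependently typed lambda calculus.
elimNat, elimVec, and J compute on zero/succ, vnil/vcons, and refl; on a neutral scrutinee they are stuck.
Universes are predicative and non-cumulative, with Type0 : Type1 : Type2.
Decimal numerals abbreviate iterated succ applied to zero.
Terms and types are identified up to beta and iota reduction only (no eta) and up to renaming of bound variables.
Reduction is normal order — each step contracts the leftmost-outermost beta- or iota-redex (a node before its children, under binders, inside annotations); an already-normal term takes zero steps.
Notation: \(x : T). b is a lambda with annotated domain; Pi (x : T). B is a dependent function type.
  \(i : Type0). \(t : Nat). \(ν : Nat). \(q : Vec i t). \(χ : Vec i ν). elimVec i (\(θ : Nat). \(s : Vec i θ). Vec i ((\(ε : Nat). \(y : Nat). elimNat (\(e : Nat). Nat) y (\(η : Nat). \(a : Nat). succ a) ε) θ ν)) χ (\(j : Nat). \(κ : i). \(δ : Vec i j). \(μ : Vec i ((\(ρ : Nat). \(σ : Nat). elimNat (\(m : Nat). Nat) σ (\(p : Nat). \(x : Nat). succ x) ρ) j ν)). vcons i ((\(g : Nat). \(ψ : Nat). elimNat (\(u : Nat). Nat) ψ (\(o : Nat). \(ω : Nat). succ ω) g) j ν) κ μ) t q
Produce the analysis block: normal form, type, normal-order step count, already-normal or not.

resulting normal form:
  \(i : Type0). \(t : Nat). \(ν : Nat). \(q : Vec i t). \(χ : Vec i ν). elimVec i (\(θ : Nat). \(s : Vec i θ). Vec i (elimNat (\(ε : Nat). Nat) ν (\(y : Nat). \(e : Nat). succ e) θ)) χ (\(η : Nat). \(a : i). \(j : Vec i η). \(κ : Vec i (elimNat (\(δ : Nat). Nat) ν (\(μ : Nat). \(ρ : Nat). succ ρ) η)). vcons i (elimNat (\(σ : Nat). Nat) ν (\(m : Nat). \(p : Nat). succ p) η) a κ) t q
inferred type:
  Pi (i : Type0). Pi (t : Nat). Pi (ν : Nat). Pi (q : Vec i t). Pi (χ : Vec i ν). Vec i (elimNat (\(θ : Nat). Nat) ν (\(s : Nat). \(ε : Nat). succ ε) t)
steps to reach normal form (normal order): 6
term was already normal: no
first contracted redex: a beta-redex


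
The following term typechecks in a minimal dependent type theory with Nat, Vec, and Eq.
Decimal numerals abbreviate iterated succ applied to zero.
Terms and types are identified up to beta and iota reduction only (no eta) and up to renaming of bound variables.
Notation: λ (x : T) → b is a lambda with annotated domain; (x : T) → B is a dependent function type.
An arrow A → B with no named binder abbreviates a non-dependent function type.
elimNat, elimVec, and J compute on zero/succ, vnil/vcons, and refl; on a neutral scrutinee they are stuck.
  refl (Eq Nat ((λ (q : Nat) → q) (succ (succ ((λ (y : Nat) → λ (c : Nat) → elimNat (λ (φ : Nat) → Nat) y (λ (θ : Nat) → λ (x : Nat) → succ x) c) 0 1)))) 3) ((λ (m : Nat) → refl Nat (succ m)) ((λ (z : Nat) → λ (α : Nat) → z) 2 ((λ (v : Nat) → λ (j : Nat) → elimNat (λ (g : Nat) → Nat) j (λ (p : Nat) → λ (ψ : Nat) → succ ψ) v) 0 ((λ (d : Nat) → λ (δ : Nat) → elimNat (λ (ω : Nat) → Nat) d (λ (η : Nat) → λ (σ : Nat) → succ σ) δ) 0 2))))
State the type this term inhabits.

the term's type:
  Eq (Eq Nat 3 3) (refl Nat 3) (refl Nat 3)
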